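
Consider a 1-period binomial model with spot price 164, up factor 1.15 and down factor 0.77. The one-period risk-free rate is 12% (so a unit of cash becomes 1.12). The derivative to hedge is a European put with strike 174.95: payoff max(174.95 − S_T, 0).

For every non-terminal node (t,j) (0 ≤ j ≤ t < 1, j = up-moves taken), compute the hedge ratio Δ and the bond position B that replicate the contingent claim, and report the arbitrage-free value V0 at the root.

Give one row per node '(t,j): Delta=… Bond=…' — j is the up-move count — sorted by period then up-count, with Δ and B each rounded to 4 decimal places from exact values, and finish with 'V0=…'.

(0,0): Delta=-0.7810 Bond=131.5096
V0=3.4307

No-arbitrage ⇒ martingale measure with p* = (R−d)/(u−d) = 0.9211.
Terminal payoffs: V(1,0)=48.6700, V(1,1)=0.0000
Node (0,0) S=164.0000: V=(p*·0.0000+(1−p*)·48.6700)/1.12=3.4307; Δ=(0.0000−48.6700)/(188.6000−126.2800)=-0.7810; B=V−Δ·S=131.5096
Self-financing check: at every node Δ·S+B equals the discounted successor values.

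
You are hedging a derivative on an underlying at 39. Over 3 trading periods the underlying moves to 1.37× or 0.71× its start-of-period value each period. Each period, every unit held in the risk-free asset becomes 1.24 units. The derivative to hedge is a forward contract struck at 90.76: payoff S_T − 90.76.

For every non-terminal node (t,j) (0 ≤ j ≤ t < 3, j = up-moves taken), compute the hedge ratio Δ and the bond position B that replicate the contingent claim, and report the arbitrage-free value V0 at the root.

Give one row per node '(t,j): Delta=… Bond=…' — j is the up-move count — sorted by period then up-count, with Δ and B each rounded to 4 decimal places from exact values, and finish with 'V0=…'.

(0,0): Delta=1.0000 Bond=-47.6025
(1,0): Delta=1.0000 Bond=-59.0271
(1,1): Delta=1.0000 Bond=-59.0271
(2,0): Delta=1.0000 Bond=-73.1935
(2,1): Delta=1.0000 Bond=-73.1935
(2,2): Delta=1.0000 Bond=-73.1935
V0=-8.6025

Risk-neutral probability p* = (R−d)/(u−d) = (1.24−0.71)/(1.37−0.71) = 0.8030.
Payoff layer (t=3): V(3,0)=-76.8015, V(3,1)=-63.8259, V(3,2)=-38.7886, V(3,3)=9.5228
(2,0): S=19.6599. Δ = (V_up−V_dn)/(S_up−S_dn) = (-63.8259−-76.8015)/(26.9341−13.9585) = 1.0000. V = [p*·-63.8259 + (1−p*)·-76.8015]/1.24 = -53.5336. B = V − Δ·S = -73.1935.
(2,1): S=37.9353. Δ = (V_up−V_dn)/(S_up−S_dn) = (-38.7886−-63.8259)/(51.9714−26.9341) = 1.0000. V = [p*·-38.7886 + (1−p*)·-63.8259]/1.24 = -35.2582. B = V − Δ·S = -73.1935.
(2,2): S=73.1991. Δ = (V_up−V_dn)/(S_up−S_dn) = (9.5228−-38.7886)/(100.2828−51.9714) = 1.0000. V = [p*·9.5228 + (1−p*)·-38.7886]/1.24 = 0.0056. B = V − Δ·S = -73.1935.
(1,0): S=27.6900. Δ = (V_up−V_dn)/(S_up−S_dn) = (-35.2582−-53.5336)/(37.9353−19.6599) = 1.0000. V = [p*·-35.2582 + (1−p*)·-53.5336]/1.24 = -31.3371. B = V − Δ·S = -59.0271.
(1,1): S=53.4300. Δ = (V_up−V_dn)/(S_up−S_dn) = (0.0056−-35.2582)/(73.1991−37.9353) = 1.0000. V = [p*·0.0056 + (1−p*)·-35.2582]/1.24 = -5.5971. B = V − Δ·S = -59.0271.
(0,0): S=39.0000. Δ = (V_up−V_dn)/(S_up−S_dn) = (-5.5971−-31.3371)/(53.4300−27.6900) = 1.0000. V = [p*·-5.5971 + (1−p*)·-31.3371]/1.24 = -8.6025. B = V − Δ·S = -47.6025.
Each (Δ,B) replicates both successor values, so the strategy is self-financing and V0 is arbitrage-free.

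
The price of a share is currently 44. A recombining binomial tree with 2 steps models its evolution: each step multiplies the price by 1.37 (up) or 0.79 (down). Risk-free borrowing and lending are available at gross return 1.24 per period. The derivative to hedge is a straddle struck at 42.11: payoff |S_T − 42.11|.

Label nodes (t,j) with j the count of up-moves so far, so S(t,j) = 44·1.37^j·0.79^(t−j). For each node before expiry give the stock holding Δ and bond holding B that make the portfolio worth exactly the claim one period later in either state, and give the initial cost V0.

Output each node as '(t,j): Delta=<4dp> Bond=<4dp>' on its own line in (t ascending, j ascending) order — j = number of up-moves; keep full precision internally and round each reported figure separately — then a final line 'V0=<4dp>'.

No-arbitrage ⇒ martingale measure with p* = (R−d)/(u−d) = 0.7759.
Terminal payoffs: V(2,0)=14.6496, V(2,1)=5.5112, V(2,2)=40.4736
(1,0): S=34.7600. Δ = (V_up−V_dn)/(S_up−S_dn) = (5.5112−14.6496)/(47.6212−27.4604) = -0.4533. V = [p*·5.5112 + (1−p*)·14.6496]/1.24 = 6.0963. B = V − Δ·S = 21.8522.
(1,1): S=60.2800. Δ = (V_up−V_dn)/(S_up−S_dn) = (40.4736−5.5112)/(82.5836−47.6212) = 1.0000. V = [p*·40.4736 + (1−p*)·5.5112]/1.24 = 26.3203. B = V − Δ·S = -33.9597.
(0,0): S=44.0000. Δ = (V_up−V_dn)/(S_up−S_dn) = (26.3203−6.0963)/(60.2800−34.7600) = 0.7925. V = [p*·26.3203 + (1−p*)·6.0963]/1.24 = 17.5705. B = V − Δ·S = -17.2985.
Self-financing check: at every node Δ·S+B equals the discounted successor values.

(0,0): Delta=0.7925 Bond=-17.2985
(1,0): Delta=-0.4533 Bond=21.8522
(1,1): Delta=1.0000 Bond=-33.9597
V0=17.5705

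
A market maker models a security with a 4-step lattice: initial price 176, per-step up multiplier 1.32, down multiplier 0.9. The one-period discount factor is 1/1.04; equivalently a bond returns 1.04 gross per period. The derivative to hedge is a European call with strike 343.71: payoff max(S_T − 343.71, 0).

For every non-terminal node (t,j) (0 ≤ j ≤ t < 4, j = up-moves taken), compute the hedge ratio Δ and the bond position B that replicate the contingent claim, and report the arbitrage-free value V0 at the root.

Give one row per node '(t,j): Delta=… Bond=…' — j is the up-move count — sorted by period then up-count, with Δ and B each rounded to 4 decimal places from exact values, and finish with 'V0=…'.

(0,0): Delta=0.1308 Bond=-19.2689
(1,0): Delta=0.0318 Bond=-4.3614
(1,1): Delta=0.2658 Bond=-51.3962
(2,0): Delta=0.0000 Bond=0.0000
(2,1): Delta=0.0752 Bond=-13.6074
(2,2): Delta=0.5256 Bond=-133.1413
(3,0): Delta=0.0000 Bond=0.0000
(3,1): Delta=0.0000 Bond=0.0000
(3,2): Delta=0.1778 Bond=-42.4552
(3,3): Delta=1.0000 Bond=-330.4904
V0=3.7512

Since d<R<u, set p* = (R−d)/(u−d) = 0.3333; price each node as the discounted p*-expectation of its children.
Terminal payoffs: V(4,0)=0.0000, V(4,1)=0.0000, V(4,2)=0.0000, V(4,3)=20.6049, V(4,4)=190.6186
(3,0): S=128.3040. Δ = (V_up−V_dn)/(S_up−S_dn) = (0.0000−0.0000)/(169.3613−115.4736) = 0.0000. V = [p*·0.0000 + (1−p*)·0.0000]/1.04 = 0.0000. B = V − Δ·S = 0.0000.
(3,1): S=188.1792. Δ = (V_up−V_dn)/(S_up−S_dn) = (0.0000−0.0000)/(248.3965−169.3613) = 0.0000. V = [p*·0.0000 + (1−p*)·0.0000]/1.04 = 0.0000. B = V − Δ·S = 0.0000.
(3,2): S=275.9962. Δ = (V_up−V_dn)/(S_up−S_dn) = (20.6049−0.0000)/(364.3149−248.3965) = 0.1778. V = [p*·20.6049 + (1−p*)·0.0000]/1.04 = 6.6041. B = V − Δ·S = -42.4552.
(3,3): S=404.7944. Δ = (V_up−V_dn)/(S_up−S_dn) = (190.6186−20.6049)/(534.3286−364.3149) = 1.0000. V = [p*·190.6186 + (1−p*)·20.6049]/1.04 = 74.3040. B = V − Δ·S = -330.4904.
(2,0): S=142.5600. Δ = (V_up−V_dn)/(S_up−S_dn) = (0.0000−0.0000)/(188.1792−128.3040) = 0.0000. V = [p*·0.0000 + (1−p*)·0.0000]/1.04 = 0.0000. B = V − Δ·S = 0.0000.
(2,1): S=209.0880. Δ = (V_up−V_dn)/(S_up−S_dn) = (6.6041−0.0000)/(275.9962−188.1792) = 0.0752. V = [p*·6.6041 + (1−p*)·0.0000]/1.04 = 2.1167. B = V − Δ·S = -13.6074.
(2,2): S=306.6624. Δ = (V_up−V_dn)/(S_up−S_dn) = (74.3040−6.6041)/(404.7944−275.9962) = 0.5256. V = [p*·74.3040 + (1−p*)·6.6041]/1.04 = 28.0488. B = V − Δ·S = -133.1413.
(1,0): S=158.4000. Δ = (V_up−V_dn)/(S_up−S_dn) = (2.1167−0.0000)/(209.0880−142.5600) = 0.0318. V = [p*·2.1167 + (1−p*)·0.0000]/1.04 = 0.6784. B = V − Δ·S = -4.3614.
(1,1): S=232.3200. Δ = (V_up−V_dn)/(S_up−S_dn) = (28.0488−2.1167)/(306.6624−209.0880) = 0.2658. V = [p*·28.0488 + (1−p*)·2.1167]/1.04 = 10.3469. B = V − Δ·S = -51.3962.
(0,0): S=176.0000. Δ = (V_up−V_dn)/(S_up−S_dn) = (10.3469−0.6784)/(232.3200−158.4000) = 0.1308. V = [p*·10.3469 + (1−p*)·0.6784]/1.04 = 3.7512. B = V − Δ·S = -19.2689.
Check: Δ(0,0)·S0 + B(0,0) = 3.7512 = V0.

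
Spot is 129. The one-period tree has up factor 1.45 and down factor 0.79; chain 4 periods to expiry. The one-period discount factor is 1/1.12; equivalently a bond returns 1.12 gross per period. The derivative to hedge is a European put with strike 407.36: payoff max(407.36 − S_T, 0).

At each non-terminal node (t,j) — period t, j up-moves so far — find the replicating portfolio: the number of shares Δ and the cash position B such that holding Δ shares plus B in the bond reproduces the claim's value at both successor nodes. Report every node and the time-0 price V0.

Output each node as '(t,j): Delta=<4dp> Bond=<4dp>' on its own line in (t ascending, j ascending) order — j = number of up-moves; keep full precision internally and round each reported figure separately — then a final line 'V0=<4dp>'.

Since d<R<u, set p* = (R−d)/(u−d) = 0.5000; price each node as the discounted p*-expectation of its children.
Terminal payoffs: V(4,0)=357.1144, V(4,1)=315.1371, V(4,2)=238.0900, V(4,3)=96.6746, V(4,4)=0.0000
Node (3,0) S=63.6020: V=(p*·315.1371+(1−p*)·357.1144)/1.12=300.1123; Δ=(315.1371−357.1144)/(92.2229−50.2456)=-1.0000; B=V−Δ·S=363.7143
Node (3,1) S=116.7379: V=(p*·238.0900+(1−p*)·315.1371)/1.12=246.9764; Δ=(238.0900−315.1371)/(169.2700−92.2229)=-1.0000; B=V−Δ·S=363.7143
Node (3,2) S=214.2658: V=(p*·96.6746+(1−p*)·238.0900)/1.12=149.4485; Δ=(96.6746−238.0900)/(310.6854−169.2700)=-1.0000; B=V−Δ·S=363.7143
Node (3,3) S=393.2726: V=(p*·0.0000+(1−p*)·96.6746)/1.12=43.1583; Δ=(0.0000−96.6746)/(570.2453−310.6854)=-0.3725; B=V−Δ·S=189.6350
Node (2,0) S=80.5089: V=(p*·246.9764+(1−p*)·300.1123)/1.12=244.2360; Δ=(246.9764−300.1123)/(116.7379−63.6020)=-1.0000; B=V−Δ·S=324.7449
Node (2,1) S=147.7695: V=(p*·149.4485+(1−p*)·246.9764)/1.12=176.9754; Δ=(149.4485−246.9764)/(214.2658−116.7379)=-1.0000; B=V−Δ·S=324.7449
Node (2,2) S=271.2225: V=(p*·43.1583+(1−p*)·149.4485)/1.12=85.9852; Δ=(43.1583−149.4485)/(393.2726−214.2658)=-0.5938; B=V−Δ·S=247.0309
Node (1,0) S=101.9100: V=(p*·176.9754+(1−p*)·244.2360)/1.12=188.0408; Δ=(176.9754−244.2360)/(147.7695−80.5089)=-1.0000; B=V−Δ·S=289.9508
Node (1,1) S=187.0500: V=(p*·85.9852+(1−p*)·176.9754)/1.12=117.3931; Δ=(85.9852−176.9754)/(271.2225−147.7695)=-0.7370; B=V−Δ·S=255.2571
Node (0,0) S=129.0000: V=(p*·117.3931+(1−p*)·188.0408)/1.12=136.3544; Δ=(117.3931−188.0408)/(187.0500−101.9100)=-0.8298; B=V−Δ·S=243.3964
The time-0 hedge costs 136.3544, which is the no-arbitrage price.

(0,0): Delta=-0.8298 Bond=243.3964
(1,0): Delta=-1.0000 Bond=289.9508
(1,1): Delta=-0.7370 Bond=255.2571
(2,0): Delta=-1.0000 Bond=324.7449
(2,1): Delta=-1.0000 Bond=324.7449
(2,2): Delta=-0.5938 Bond=247.0309
(3,0): Delta=-1.0000 Bond=363.7143
(3,1): Delta=-1.0000 Bond=363.7143
(3,2): Delta=-1.0000 Bond=363.7143
(3,3): Delta=-0.3725 Bond=189.6350
V0=136.3544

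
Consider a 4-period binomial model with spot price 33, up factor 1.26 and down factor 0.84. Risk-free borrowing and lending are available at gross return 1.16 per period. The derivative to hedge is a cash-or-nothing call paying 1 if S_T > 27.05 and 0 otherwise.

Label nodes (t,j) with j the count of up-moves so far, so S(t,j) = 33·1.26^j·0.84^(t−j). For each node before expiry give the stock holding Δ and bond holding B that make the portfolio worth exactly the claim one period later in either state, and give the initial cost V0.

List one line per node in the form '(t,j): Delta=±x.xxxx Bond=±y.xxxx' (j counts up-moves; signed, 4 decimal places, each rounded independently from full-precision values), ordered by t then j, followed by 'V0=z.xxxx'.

(0,0): Delta=0.0060 Bond=0.3301
(1,0): Delta=0.0232 Bond=-0.0930
(1,1): Delta=0.0024 Bond=0.5317
(2,0): Delta=0.0672 Bond=-1.1324
(2,1): Delta=0.0140 Bond=0.2123
(2,2): Delta=0.0000 Bond=0.7432
(3,0): Delta=0.0000 Bond=0.0000
(3,1): Delta=0.0812 Bond=-1.7241
(3,2): Delta=0.0000 Bond=0.8621
(3,3): Delta=0.0000 Bond=0.8621
V0=0.5278

Since d<R<u, set p* = (R−d)/(u−d) = 0.7619; price each node as the discounted p*-expectation of its children.
Terminal values V(4,·): V(4,0)=0.0000, V(4,1)=0.0000, V(4,2)=1.0000, V(4,3)=1.0000, V(4,4)=1.0000
  t=3,j=0: stock 19.5592 → up 24.6446 (V=0.0000), down 16.4298 (V=0.0000). Price 0.0000; hedge Δ=0.0000, bond B=0.0000.
  t=3,j=1: stock 29.3388 → up 36.9669 (V=1.0000), down 24.6446 (V=0.0000). Price 0.6568; hedge Δ=0.0812, bond B=-1.7241.
  t=3,j=2: stock 44.0083 → up 55.4504 (V=1.0000), down 36.9669 (V=1.0000). Price 0.8621; hedge Δ=0.0000, bond B=0.8621.
  t=3,j=3: stock 66.0124 → up 83.1756 (V=1.0000), down 55.4504 (V=1.0000). Price 0.8621; hedge Δ=0.0000, bond B=0.8621.
  t=2,j=0: stock 23.2848 → up 29.3388 (V=0.6568), down 19.5592 (V=0.0000). Price 0.4314; hedge Δ=0.0672, bond B=-1.1324.
  t=2,j=1: stock 34.9272 → up 44.0083 (V=0.8621), down 29.3388 (V=0.6568). Price 0.7010; hedge Δ=0.0140, bond B=0.2123.
  t=2,j=2: stock 52.3908 → up 66.0124 (V=0.8621), down 44.0083 (V=0.8621). Price 0.7432; hedge Δ=0.0000, bond B=0.7432.
  t=1,j=0: stock 27.7200 → up 34.9272 (V=0.7010), down 23.2848 (V=0.4314). Price 0.5490; hedge Δ=0.0232, bond B=-0.0930.
  t=1,j=1: stock 41.5800 → up 52.3908 (V=0.7432), down 34.9272 (V=0.7010). Price 0.6320; hedge Δ=0.0024, bond B=0.5317.
  t=0,j=0: stock 33.0000 → up 41.5800 (V=0.6320), down 27.7200 (V=0.5490). Price 0.5278; hedge Δ=0.0060, bond B=0.3301.
Check: Δ(0,0)·S0 + B(0,0) = 0.5278 = V0.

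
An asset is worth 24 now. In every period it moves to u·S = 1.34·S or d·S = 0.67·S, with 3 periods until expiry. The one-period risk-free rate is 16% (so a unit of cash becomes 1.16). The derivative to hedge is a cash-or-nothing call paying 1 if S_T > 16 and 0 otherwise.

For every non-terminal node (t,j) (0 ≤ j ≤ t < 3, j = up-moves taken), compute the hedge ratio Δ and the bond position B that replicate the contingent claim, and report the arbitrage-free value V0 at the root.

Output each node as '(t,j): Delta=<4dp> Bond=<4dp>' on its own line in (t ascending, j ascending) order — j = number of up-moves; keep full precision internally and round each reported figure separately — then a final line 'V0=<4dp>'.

Risk-neutral probability p* = (R−d)/(u−d) = (1.16−0.67)/(1.34−0.67) = 0.7313.
At expiry t=3: V(3,0)=0.0000, V(3,1)=0.0000, V(3,2)=1.0000, V(3,3)=1.0000
(2,0): S=10.7736. Δ = (V_up−V_dn)/(S_up−S_dn) = (0.0000−0.0000)/(14.4366−7.2183) = 0.0000. V = [p*·0.0000 + (1−p*)·0.0000]/1.16 = 0.0000. B = V − Δ·S = 0.0000.
(2,1): S=21.5472. Δ = (V_up−V_dn)/(S_up−S_dn) = (1.0000−0.0000)/(28.8732−14.4366) = 0.0693. V = [p*·1.0000 + (1−p*)·0.0000]/1.16 = 0.6305. B = V − Δ·S = -0.8621.
(2,2): S=43.0944. Δ = (V_up−V_dn)/(S_up−S_dn) = (1.0000−1.0000)/(57.7465−28.8732) = 0.0000. V = [p*·1.0000 + (1−p*)·1.0000]/1.16 = 0.8621. B = V − Δ·S = 0.8621.
(1,0): S=16.0800. Δ = (V_up−V_dn)/(S_up−S_dn) = (0.6305−0.0000)/(21.5472−10.7736) = 0.0585. V = [p*·0.6305 + (1−p*)·0.0000]/1.16 = 0.3975. B = V − Δ·S = -0.5435.
(1,1): S=32.1600. Δ = (V_up−V_dn)/(S_up−S_dn) = (0.8621−0.6305)/(43.0944−21.5472) = 0.0107. V = [p*·0.8621 + (1−p*)·0.6305]/1.16 = 0.6895. B = V − Δ·S = 0.3439.
(0,0): S=24.0000. Δ = (V_up−V_dn)/(S_up−S_dn) = (0.6895−0.3975)/(32.1600−16.0800) = 0.0182. V = [p*·0.6895 + (1−p*)·0.3975]/1.16 = 0.5268. B = V − Δ·S = 0.0909.
Root portfolio cost Δ·24+B reproduces V0=0.5268.

(0,0): Delta=0.0182 Bond=0.0909
(1,0): Delta=0.0585 Bond=-0.5435
(1,1): Delta=0.0107 Bond=0.3439
(2,0): Delta=0.0000 Bond=0.0000
(2,1): Delta=0.0693 Bond=-0.8621
(2,2): Delta=0.0000 Bond=0.8621
V0=0.5268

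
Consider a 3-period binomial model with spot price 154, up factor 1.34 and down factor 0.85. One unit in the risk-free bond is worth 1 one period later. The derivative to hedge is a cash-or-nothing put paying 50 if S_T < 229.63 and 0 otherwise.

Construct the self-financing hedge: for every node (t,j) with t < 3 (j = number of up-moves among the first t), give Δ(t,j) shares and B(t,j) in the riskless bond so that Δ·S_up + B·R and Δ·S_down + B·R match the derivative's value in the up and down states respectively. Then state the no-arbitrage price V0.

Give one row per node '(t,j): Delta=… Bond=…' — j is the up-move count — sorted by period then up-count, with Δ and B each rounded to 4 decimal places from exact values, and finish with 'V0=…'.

(0,0): Delta=-0.2815 Bond=82.1613
(1,0): Delta=-0.2386 Bond=76.5514
(1,1): Delta=-0.3431 Bond=94.8771
(2,0): Delta=0.0000 Bond=50.0000
(2,1): Delta=-0.5817 Bond=136.7347
(2,2): Delta=0.0000 Bond=0.0000
V0=38.8121

Under the risk-neutral measure, an up-move has probability p* = (R−d)/(u−d) = 0.3061 and values discount at R = 1.
At expiry t=3: V(3,0)=50.0000, V(3,1)=50.0000, V(3,2)=0.0000, V(3,3)=0.0000
(2,0): S=111.2650. Δ = (V_up−V_dn)/(S_up−S_dn) = (50.0000−50.0000)/(149.0951−94.5752) = 0.0000. V = [p*·50.0000 + (1−p*)·50.0000]/1 = 50.0000. B = V − Δ·S = 50.0000.
(2,1): S=175.4060. Δ = (V_up−V_dn)/(S_up−S_dn) = (0.0000−50.0000)/(235.0440−149.0951) = -0.5817. V = [p*·0.0000 + (1−p*)·50.0000]/1 = 34.6939. B = V − Δ·S = 136.7347.
(2,2): S=276.5224. Δ = (V_up−V_dn)/(S_up−S_dn) = (0.0000−0.0000)/(370.5400−235.0440) = 0.0000. V = [p*·0.0000 + (1−p*)·0.0000]/1 = 0.0000. B = V − Δ·S = 0.0000.
(1,0): S=130.9000. Δ = (V_up−V_dn)/(S_up−S_dn) = (34.6939−50.0000)/(175.4060−111.2650) = -0.2386. V = [p*·34.6939 + (1−p*)·50.0000]/1 = 45.3145. B = V − Δ·S = 76.5514.
(1,1): S=206.3600. Δ = (V_up−V_dn)/(S_up−S_dn) = (0.0000−34.6939)/(276.5224−175.4060) = -0.3431. V = [p*·0.0000 + (1−p*)·34.6939]/1 = 24.0733. B = V − Δ·S = 94.8771.
(0,0): S=154.0000. Δ = (V_up−V_dn)/(S_up−S_dn) = (24.0733−45.3145)/(206.3600−130.9000) = -0.2815. V = [p*·24.0733 + (1−p*)·45.3145]/1 = 38.8121. B = V − Δ·S = 82.1613.
The time-0 hedge costs 38.8121, which is the no-arbitrage price.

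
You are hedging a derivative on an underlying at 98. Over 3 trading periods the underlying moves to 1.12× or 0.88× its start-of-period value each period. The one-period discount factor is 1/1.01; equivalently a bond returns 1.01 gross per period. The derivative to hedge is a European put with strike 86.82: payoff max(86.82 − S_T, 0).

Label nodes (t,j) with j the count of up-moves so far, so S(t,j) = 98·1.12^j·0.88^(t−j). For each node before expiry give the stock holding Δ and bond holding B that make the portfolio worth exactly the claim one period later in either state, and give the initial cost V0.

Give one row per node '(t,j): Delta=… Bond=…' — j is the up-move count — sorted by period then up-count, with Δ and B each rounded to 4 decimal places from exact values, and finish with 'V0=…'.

(0,0): Delta=-0.1972 Bond=21.7992
(1,0): Delta=-0.4465 Bond=43.5229
(1,1): Delta=-0.0314 Bond=3.8200
(2,0): Delta=-1.0000 Bond=85.9604
(2,1): Delta=-0.0786 Bond=8.4178
(2,2): Delta=0.0000 Bond=0.0000
V0=2.4760

No-arbitrage ⇒ martingale measure with p* = (R−d)/(u−d) = 0.5417.
Terminal values V(3,·): V(3,0)=20.0357, V(3,1)=1.8219, V(3,2)=0.0000, V(3,3)=0.0000
  t=2,j=0: stock 75.8912 → up 84.9981 (V=1.8219), down 66.7843 (V=20.0357). Price 10.0692; hedge Δ=-1.0000, bond B=85.9604.
  t=2,j=1: stock 96.5888 → up 108.1795 (V=0.0000), down 84.9981 (V=1.8219). Price 0.8267; hedge Δ=-0.0786, bond B=8.4178.
  t=2,j=2: stock 122.9312 → up 137.6829 (V=0.0000), down 108.1795 (V=0.0000). Price 0.0000; hedge Δ=0.0000, bond B=0.0000.
  t=1,j=0: stock 86.2400 → up 96.5888 (V=0.8267), down 75.8912 (V=10.0692). Price 5.0127; hedge Δ=-0.4465, bond B=43.5229.
  t=1,j=1: stock 109.7600 → up 122.9312 (V=0.0000), down 96.5888 (V=0.8267). Price 0.3752; hedge Δ=-0.0314, bond B=3.8200.
  t=0,j=0: stock 98.0000 → up 109.7600 (V=0.3752), down 86.2400 (V=5.0127). Price 2.4760; hedge Δ=-0.1972, bond B=21.7992.
Root portfolio cost Δ·98+B reproduces V0=2.4760.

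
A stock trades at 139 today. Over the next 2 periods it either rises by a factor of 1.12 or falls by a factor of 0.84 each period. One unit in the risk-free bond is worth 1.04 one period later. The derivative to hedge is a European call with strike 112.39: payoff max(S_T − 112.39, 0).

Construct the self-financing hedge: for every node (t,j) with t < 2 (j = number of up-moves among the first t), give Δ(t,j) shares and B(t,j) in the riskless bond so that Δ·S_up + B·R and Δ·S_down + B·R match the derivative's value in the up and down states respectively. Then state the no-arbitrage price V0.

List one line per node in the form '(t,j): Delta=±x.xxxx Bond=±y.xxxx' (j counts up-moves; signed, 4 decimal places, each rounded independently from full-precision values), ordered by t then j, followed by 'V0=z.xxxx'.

The replicating-portfolio and risk-neutral prices coincide; use p* = (1.04−0.84)/(1.12−0.84) = 0.7143 for the latter.
Terminal payoffs: V(2,0)=0.0000, V(2,1)=18.3812, V(2,2)=61.9716
Node (1,0) S=116.7600: V=(p*·18.3812+(1−p*)·0.0000)/1.04=12.6245; Δ=(18.3812−0.0000)/(130.7712−98.0784)=0.5622; B=V−Δ·S=-53.0227
Node (1,1) S=155.6800: V=(p*·61.9716+(1−p*)·18.3812)/1.04=47.6127; Δ=(61.9716−18.3812)/(174.3616−130.7712)=1.0000; B=V−Δ·S=-108.0673
Node (0,0) S=139.0000: V=(p*·47.6127+(1−p*)·12.6245)/1.04=36.1693; Δ=(47.6127−12.6245)/(155.6800−116.7600)=0.8990; B=V−Δ·S=-88.7887
The time-0 hedge costs 36.1693, which is the no-arbitrage price.

(0,0): Delta=0.8990 Bond=-88.7887
(1,0): Delta=0.5622 Bond=-53.0227
(1,1): Delta=1.0000 Bond=-108.0673
V0=36.1693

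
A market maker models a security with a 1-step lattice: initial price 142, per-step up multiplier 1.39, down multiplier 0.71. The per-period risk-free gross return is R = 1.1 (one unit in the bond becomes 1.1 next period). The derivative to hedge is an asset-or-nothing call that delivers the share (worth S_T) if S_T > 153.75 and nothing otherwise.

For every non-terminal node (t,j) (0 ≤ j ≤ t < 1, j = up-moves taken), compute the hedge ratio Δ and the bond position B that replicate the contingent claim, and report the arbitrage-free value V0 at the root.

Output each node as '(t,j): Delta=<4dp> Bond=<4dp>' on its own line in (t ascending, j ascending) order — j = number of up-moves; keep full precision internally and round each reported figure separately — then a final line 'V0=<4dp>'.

Since d<R<u, set p* = (R−d)/(u−d) = 0.5735; price each node as the discounted p*-expectation of its children.
Terminal payoffs: V(1,0)=0.0000, V(1,1)=197.3800
Node (0,0) S=142.0000: V=(p*·197.3800+(1−p*)·0.0000)/1.1=102.9120; Δ=(197.3800−0.0000)/(197.3800−100.8200)=2.0441; B=V−Δ·S=-187.3527
Root portfolio cost Δ·142+B reproduces V0=102.9120.

(0,0): Delta=2.0441 Bond=-187.3527
V0=102.9120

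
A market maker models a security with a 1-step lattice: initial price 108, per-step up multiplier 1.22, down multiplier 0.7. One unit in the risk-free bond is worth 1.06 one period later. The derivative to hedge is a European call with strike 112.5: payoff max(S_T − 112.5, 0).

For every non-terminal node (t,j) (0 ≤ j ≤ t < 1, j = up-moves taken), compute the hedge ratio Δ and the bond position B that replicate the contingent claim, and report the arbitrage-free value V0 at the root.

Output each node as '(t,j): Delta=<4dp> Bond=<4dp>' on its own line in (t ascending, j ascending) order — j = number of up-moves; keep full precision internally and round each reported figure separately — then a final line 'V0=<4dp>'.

Since d<R<u, set p* = (R−d)/(u−d) = 0.6923; price each node as the discounted p*-expectation of its children.
Terminal payoffs: V(1,0)=0.0000, V(1,1)=19.2600
Node (0,0) S=108.0000: V=(p*·19.2600+(1−p*)·0.0000)/1.06=12.5791; Δ=(19.2600−0.0000)/(131.7600−75.6000)=0.3429; B=V−Δ·S=-24.4594
Each (Δ,B) replicates both successor values, so the strategy is self-financing and V0 is arbitrage-free.

(0,0): Delta=0.3429 Bond=-24.4594
V0=12.5791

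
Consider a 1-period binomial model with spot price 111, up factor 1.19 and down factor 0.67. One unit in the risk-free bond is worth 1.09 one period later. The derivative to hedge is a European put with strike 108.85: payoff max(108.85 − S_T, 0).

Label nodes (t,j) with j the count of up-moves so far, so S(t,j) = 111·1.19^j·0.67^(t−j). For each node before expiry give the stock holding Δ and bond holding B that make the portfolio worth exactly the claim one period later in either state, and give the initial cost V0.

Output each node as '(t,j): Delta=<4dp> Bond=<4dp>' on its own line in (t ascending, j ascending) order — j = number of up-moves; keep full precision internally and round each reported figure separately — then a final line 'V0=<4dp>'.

The replicating-portfolio and risk-neutral prices coincide; use p* = (1.09−0.67)/(1.19−0.67) = 0.8077 for the latter.
At expiry t=1: V(1,0)=34.4800, V(1,1)=0.0000
  t=0,j=0: stock 111.0000 → up 132.0900 (V=0.0000), down 74.3700 (V=34.4800). Price 6.0833; hedge Δ=-0.5974, bond B=72.3910.
Root portfolio cost Δ·111+B reproduces V0=6.0833.

(0,0): Delta=-0.5974 Bond=72.3910
V0=6.0833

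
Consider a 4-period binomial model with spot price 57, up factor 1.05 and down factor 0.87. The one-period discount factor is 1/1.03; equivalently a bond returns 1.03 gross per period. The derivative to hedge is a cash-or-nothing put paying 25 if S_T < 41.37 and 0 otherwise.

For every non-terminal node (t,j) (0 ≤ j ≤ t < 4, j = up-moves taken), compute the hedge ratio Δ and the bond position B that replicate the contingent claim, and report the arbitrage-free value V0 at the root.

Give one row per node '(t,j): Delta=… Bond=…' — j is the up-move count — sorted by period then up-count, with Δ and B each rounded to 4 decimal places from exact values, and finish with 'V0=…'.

The replicating-portfolio and risk-neutral prices coincide; use p* = (1.03−0.87)/(1.05−0.87) = 0.8889 for the latter.
Terminal values V(4,·): V(4,0)=25.0000, V(4,1)=25.0000, V(4,2)=0.0000, V(4,3)=0.0000, V(4,4)=0.0000
  t=3,j=0: stock 37.5347 → up 39.4114 (V=25.0000), down 32.6552 (V=25.0000). Price 24.2718; hedge Δ=0.0000, bond B=24.2718.
  t=3,j=1: stock 45.3005 → up 47.5655 (V=0.0000), down 39.4114 (V=25.0000). Price 2.6969; hedge Δ=-3.0659, bond B=141.5858.
  t=3,j=2: stock 54.6730 → up 57.4066 (V=0.0000), down 47.5655 (V=0.0000). Price 0.0000; hedge Δ=0.0000, bond B=0.0000.
  t=3,j=3: stock 65.9846 → up 69.2839 (V=0.0000), down 57.4066 (V=0.0000). Price 0.0000; hedge Δ=0.0000, bond B=0.0000.
  t=2,j=0: stock 43.1433 → up 45.3005 (V=2.6969), down 37.5347 (V=24.2718). Price 4.9457; hedge Δ=-2.7782, bond B=124.8067.
  t=2,j=1: stock 52.0695 → up 54.6730 (V=0.0000), down 45.3005 (V=2.6969). Price 0.2909; hedge Δ=-0.2877, bond B=15.2735.
  t=2,j=2: stock 62.8425 → up 65.9846 (V=0.0000), down 54.6730 (V=0.0000). Price 0.0000; hedge Δ=0.0000, bond B=0.0000.
  t=1,j=0: stock 49.5900 → up 52.0695 (V=0.2909), down 43.1433 (V=4.9457). Price 0.7846; hedge Δ=-0.5215, bond B=26.6446.
  t=1,j=1: stock 59.8500 → up 62.8425 (V=0.0000), down 52.0695 (V=0.2909). Price 0.0314; hedge Δ=-0.0270, bond B=1.6476.
  t=0,j=0: stock 57.0000 → up 59.8500 (V=0.0314), down 49.5900 (V=0.7846). Price 0.1117; hedge Δ=-0.0734, bond B=4.2962.
Self-financing check: at every node Δ·S+B equals the discounted successor values.

(0,0): Delta=-0.0734 Bond=4.2962
(1,0): Delta=-0.5215 Bond=26.6446
(1,1): Delta=-0.0270 Bond=1.6476
(2,0): Delta=-2.7782 Bond=124.8067
(2,1): Delta=-0.2877 Bond=15.2735
(2,2): Delta=0.0000 Bond=0.0000
(3,0): Delta=0.0000 Bond=24.2718
(3,1): Delta=-3.0659 Bond=141.5858
(3,2): Delta=0.0000 Bond=0.0000
(3,3): Delta=0.0000 Bond=0.0000
V0=0.1117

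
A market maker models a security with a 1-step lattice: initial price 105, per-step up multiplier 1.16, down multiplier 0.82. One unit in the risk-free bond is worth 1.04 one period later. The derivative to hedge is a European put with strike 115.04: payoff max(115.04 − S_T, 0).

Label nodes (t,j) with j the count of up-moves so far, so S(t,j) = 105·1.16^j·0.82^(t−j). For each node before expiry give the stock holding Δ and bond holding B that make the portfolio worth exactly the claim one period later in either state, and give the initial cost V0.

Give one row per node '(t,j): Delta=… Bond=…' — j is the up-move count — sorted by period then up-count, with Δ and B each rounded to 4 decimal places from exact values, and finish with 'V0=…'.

Risk-neutral probability p* = (R−d)/(u−d) = (1.04−0.82)/(1.16−0.82) = 0.6471.
Terminal values V(1,·): V(1,0)=28.9400, V(1,1)=0.0000
(0,0): S=105.0000. Δ = (V_up−V_dn)/(S_up−S_dn) = (0.0000−28.9400)/(121.8000−86.1000) = -0.8106. V = [p*·0.0000 + (1−p*)·28.9400]/1.04 = 9.8213. B = V − Δ·S = 94.9389.
Self-financing check: at every node Δ·S+B equals the discounted successor values.

(0,0): Delta=-0.8106 Bond=94.9389
V0=9.8213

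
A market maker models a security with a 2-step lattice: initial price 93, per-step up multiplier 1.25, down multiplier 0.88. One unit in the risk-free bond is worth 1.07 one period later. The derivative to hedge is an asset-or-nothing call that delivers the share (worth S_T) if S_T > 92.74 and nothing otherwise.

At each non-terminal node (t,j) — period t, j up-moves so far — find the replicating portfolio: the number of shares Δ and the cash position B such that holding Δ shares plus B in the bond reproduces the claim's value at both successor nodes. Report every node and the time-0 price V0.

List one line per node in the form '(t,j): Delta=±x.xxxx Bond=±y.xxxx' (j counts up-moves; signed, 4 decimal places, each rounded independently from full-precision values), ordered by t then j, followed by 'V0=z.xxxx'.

No-arbitrage ⇒ martingale measure with p* = (R−d)/(u−d) = 0.5135.
At expiry t=2: V(2,0)=0.0000, V(2,1)=102.3000, V(2,2)=145.3125
Node (1,0) S=81.8400: V=(p*·102.3000+(1−p*)·0.0000)/1.07=49.0957; Δ=(102.3000−0.0000)/(102.3000−72.0192)=3.3784; B=V−Δ·S=-227.3908
Node (1,1) S=116.2500: V=(p*·145.3125+(1−p*)·102.3000)/1.07=116.2500; Δ=(145.3125−102.3000)/(145.3125−102.3000)=1.0000; B=V−Δ·S=0.0000
Node (0,0) S=93.0000: V=(p*·116.2500+(1−p*)·49.0957)/1.07=78.1125; Δ=(116.2500−49.0957)/(116.2500−81.8400)=1.9516; B=V−Δ·S=-103.3855
Self-financing check: at every node Δ·S+B equals the discounted successor values.

(0,0): Delta=1.9516 Bond=-103.3855
(1,0): Delta=3.3784 Bond=-227.3908
(1,1): Delta=1.0000 Bond=0.0000
V0=78.1125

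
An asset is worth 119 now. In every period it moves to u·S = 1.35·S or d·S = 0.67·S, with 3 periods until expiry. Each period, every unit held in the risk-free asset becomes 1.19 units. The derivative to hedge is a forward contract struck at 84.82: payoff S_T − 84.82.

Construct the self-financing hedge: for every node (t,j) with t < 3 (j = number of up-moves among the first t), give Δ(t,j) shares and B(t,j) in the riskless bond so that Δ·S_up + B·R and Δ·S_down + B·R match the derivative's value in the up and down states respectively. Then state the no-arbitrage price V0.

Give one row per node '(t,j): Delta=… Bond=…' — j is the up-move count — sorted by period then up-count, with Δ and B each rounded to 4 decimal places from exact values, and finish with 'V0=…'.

(0,0): Delta=1.0000 Bond=-50.3335
(1,0): Delta=1.0000 Bond=-59.8969
(1,1): Delta=1.0000 Bond=-59.8969
(2,0): Delta=1.0000 Bond=-71.2773
(2,1): Delta=1.0000 Bond=-71.2773
(2,2): Delta=1.0000 Bond=-71.2773
V0=68.6665

Since d<R<u, set p* = (R−d)/(u−d) = 0.7647; price each node as the discounted p*-expectation of its children.
Payoff layer (t=3): V(3,0)=-49.0292, V(3,1)=-12.7042, V(3,2)=60.4879, V(3,3)=207.9646
Node (2,0) S=53.4191: V=(p*·-12.7042+(1−p*)·-49.0292)/1.19=-17.8582; Δ=(-12.7042−-49.0292)/(72.1158−35.7908)=1.0000; B=V−Δ·S=-71.2773
Node (2,1) S=107.6355: V=(p*·60.4879+(1−p*)·-12.7042)/1.19=36.3582; Δ=(60.4879−-12.7042)/(145.3079−72.1158)=1.0000; B=V−Δ·S=-71.2773
Node (2,2) S=216.8775: V=(p*·207.9646+(1−p*)·60.4879)/1.19=145.6002; Δ=(207.9646−60.4879)/(292.7846−145.3079)=1.0000; B=V−Δ·S=-71.2773
Node (1,0) S=79.7300: V=(p*·36.3582+(1−p*)·-17.8582)/1.19=19.8331; Δ=(36.3582−-17.8582)/(107.6355−53.4191)=1.0000; B=V−Δ·S=-59.8969
Node (1,1) S=160.6500: V=(p*·145.6002+(1−p*)·36.3582)/1.19=100.7531; Δ=(145.6002−36.3582)/(216.8775−107.6355)=1.0000; B=V−Δ·S=-59.8969
Node (0,0) S=119.0000: V=(p*·100.7531+(1−p*)·19.8331)/1.19=68.6665; Δ=(100.7531−19.8331)/(160.6500−79.7300)=1.0000; B=V−Δ·S=-50.3335
Check: Δ(0,0)·S0 + B(0,0) = 68.6665 = V0.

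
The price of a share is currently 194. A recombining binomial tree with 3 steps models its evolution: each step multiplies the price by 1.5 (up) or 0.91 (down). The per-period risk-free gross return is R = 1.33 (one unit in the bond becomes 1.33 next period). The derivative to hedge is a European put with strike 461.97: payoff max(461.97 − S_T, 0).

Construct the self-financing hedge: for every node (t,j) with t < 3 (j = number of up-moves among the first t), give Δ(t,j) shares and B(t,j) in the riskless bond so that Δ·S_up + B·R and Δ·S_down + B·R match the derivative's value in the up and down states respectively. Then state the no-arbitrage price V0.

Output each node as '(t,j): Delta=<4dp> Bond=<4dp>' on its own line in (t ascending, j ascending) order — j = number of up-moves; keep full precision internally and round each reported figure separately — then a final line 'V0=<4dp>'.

(0,0): Delta=-0.5175 Bond=132.3168
(1,0): Delta=-1.0000 Bond=261.1623
(1,1): Delta=-0.3990 Bond=141.5033
(2,0): Delta=-1.0000 Bond=347.3459
(2,1): Delta=-1.0000 Bond=347.3459
(2,2): Delta=-0.2514 Bond=123.7830
V0=31.9223

Under the risk-neutral measure, an up-move has probability p* = (R−d)/(u−d) = 0.7119 and values discount at R = 1.33.
Payoff layer (t=3): V(3,0)=315.7772, V(3,1)=220.9929, V(3,2)=64.7550, V(3,3)=0.0000
  t=2,j=0: stock 160.6514 → up 240.9771 (V=220.9929), down 146.1928 (V=315.7772). Price 186.6945; hedge Δ=-1.0000, bond B=347.3459.
  t=2,j=1: stock 264.8100 → up 397.2150 (V=64.7550), down 240.9771 (V=220.9929). Price 82.5359; hedge Δ=-1.0000, bond B=347.3459.
  t=2,j=2: stock 436.5000 → up 654.7500 (V=0.0000), down 397.2150 (V=64.7550). Price 14.0287; hedge Δ=-0.2514, bond B=123.7830.
  t=1,j=0: stock 176.5400 → up 264.8100 (V=82.5359), down 160.6514 (V=186.6945). Price 84.6223; hedge Δ=-1.0000, bond B=261.1623.
  t=1,j=1: stock 291.0000 → up 436.5000 (V=14.0287), down 264.8100 (V=82.5359). Price 25.3895; hedge Δ=-0.3990, bond B=141.5033.
  t=0,j=0: stock 194.0000 → up 291.0000 (V=25.3895), down 176.5400 (V=84.6223). Price 31.9223; hedge Δ=-0.5175, bond B=132.3168.
Root portfolio cost Δ·194+B reproduces V0=31.9223.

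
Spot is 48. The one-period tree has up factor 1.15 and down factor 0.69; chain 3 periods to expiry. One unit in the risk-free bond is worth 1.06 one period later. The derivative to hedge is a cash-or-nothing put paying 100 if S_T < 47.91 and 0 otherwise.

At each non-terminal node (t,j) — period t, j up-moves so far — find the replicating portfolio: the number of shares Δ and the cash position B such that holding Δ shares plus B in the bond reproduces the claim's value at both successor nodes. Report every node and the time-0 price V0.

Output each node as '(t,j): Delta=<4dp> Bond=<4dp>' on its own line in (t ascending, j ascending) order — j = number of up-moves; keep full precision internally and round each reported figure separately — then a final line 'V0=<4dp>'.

Risk-neutral probability p* = (R−d)/(u−d) = (1.06−0.69)/(1.15−0.69) = 0.8043.
Terminal payoffs: V(3,0)=100.0000, V(3,1)=100.0000, V(3,2)=100.0000, V(3,3)=0.0000
  t=2,j=0: stock 22.8528 → up 26.2807 (V=100.0000), down 15.7684 (V=100.0000). Price 94.3396; hedge Δ=0.0000, bond B=94.3396.
  t=2,j=1: stock 38.0880 → up 43.8012 (V=100.0000), down 26.2807 (V=100.0000). Price 94.3396; hedge Δ=0.0000, bond B=94.3396.
  t=2,j=2: stock 63.4800 → up 73.0020 (V=0.0000), down 43.8012 (V=100.0000). Price 18.4578; hedge Δ=-3.4246, bond B=235.8491.
  t=1,j=0: stock 33.1200 → up 38.0880 (V=94.3396), down 22.8528 (V=94.3396). Price 88.9996; hedge Δ=0.0000, bond B=88.9996.
  t=1,j=1: stock 55.2000 → up 63.4800 (V=18.4578), down 38.0880 (V=94.3396). Price 31.4191; hedge Δ=-2.9884, bond B=196.3796.
  t=0,j=0: stock 48.0000 → up 55.2000 (V=31.4191), down 33.1200 (V=88.9996). Price 40.2687; hedge Δ=-2.6078, bond B=165.4439.
The time-0 hedge costs 40.2687, which is the no-arbitrage price.

(0,0): Delta=-2.6078 Bond=165.4439
(1,0): Delta=0.0000 Bond=88.9996
(1,1): Delta=-2.9884 Bond=196.3796
(2,0): Delta=0.0000 Bond=94.3396
(2,1): Delta=0.0000 Bond=94.3396
(2,2): Delta=-3.4246 Bond=235.8491
V0=40.2687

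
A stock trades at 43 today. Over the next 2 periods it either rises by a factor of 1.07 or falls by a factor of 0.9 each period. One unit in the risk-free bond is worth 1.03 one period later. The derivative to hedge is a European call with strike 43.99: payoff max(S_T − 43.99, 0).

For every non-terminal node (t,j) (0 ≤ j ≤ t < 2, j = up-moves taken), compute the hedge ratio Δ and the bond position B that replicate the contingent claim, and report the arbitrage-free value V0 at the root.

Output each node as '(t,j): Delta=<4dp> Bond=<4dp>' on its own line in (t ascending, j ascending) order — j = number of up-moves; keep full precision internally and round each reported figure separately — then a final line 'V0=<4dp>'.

Risk-neutral probability p* = (R−d)/(u−d) = (1.03−0.9)/(1.07−0.9) = 0.7647.
Payoff layer (t=2): V(2,0)=0.0000, V(2,1)=0.0000, V(2,2)=5.2407
(1,0): S=38.7000. Δ = (V_up−V_dn)/(S_up−S_dn) = (0.0000−0.0000)/(41.4090−34.8300) = 0.0000. V = [p*·0.0000 + (1−p*)·0.0000]/1.03 = 0.0000. B = V − Δ·S = 0.0000.
(1,1): S=46.0100. Δ = (V_up−V_dn)/(S_up−S_dn) = (5.2407−0.0000)/(49.2307−41.4090) = 0.6700. V = [p*·5.2407 + (1−p*)·0.0000]/1.03 = 3.8909. B = V − Δ·S = -26.9368.
(0,0): S=43.0000. Δ = (V_up−V_dn)/(S_up−S_dn) = (3.8909−0.0000)/(46.0100−38.7000) = 0.5323. V = [p*·3.8909 + (1−p*)·0.0000]/1.03 = 2.8887. B = V − Δ·S = -19.9988.
Root portfolio cost Δ·43+B reproduces V0=2.8887.

(0,0): Delta=0.5323 Bond=-19.9988
(1,0): Delta=0.0000 Bond=0.0000
(1,1): Delta=0.6700 Bond=-26.9368
V0=2.8887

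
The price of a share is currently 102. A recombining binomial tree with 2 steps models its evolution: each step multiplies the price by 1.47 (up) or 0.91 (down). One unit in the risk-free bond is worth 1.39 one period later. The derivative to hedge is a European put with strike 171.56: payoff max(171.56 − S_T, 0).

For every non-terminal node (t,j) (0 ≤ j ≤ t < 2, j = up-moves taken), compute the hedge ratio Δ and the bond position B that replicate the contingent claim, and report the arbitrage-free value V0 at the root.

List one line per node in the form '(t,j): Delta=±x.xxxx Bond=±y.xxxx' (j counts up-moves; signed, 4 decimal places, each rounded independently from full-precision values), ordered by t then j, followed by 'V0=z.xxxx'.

Since d<R<u, set p* = (R−d)/(u−d) = 0.8571; price each node as the discounted p*-expectation of its children.
At expiry t=2: V(2,0)=87.0938, V(2,1)=35.1146, V(2,2)=0.0000
  t=1,j=0: stock 92.8200 → up 136.4454 (V=35.1146), down 84.4662 (V=87.0938). Price 30.6045; hedge Δ=-1.0000, bond B=123.4245.
  t=1,j=1: stock 149.9400 → up 220.4118 (V=0.0000), down 136.4454 (V=35.1146). Price 3.6089; hedge Δ=-0.4182, bond B=66.3135.
  t=0,j=0: stock 102.0000 → up 149.9400 (V=3.6089), down 92.8200 (V=30.6045). Price 5.3708; hedge Δ=-0.4726, bond B=53.5772.
Self-financing check: at every node Δ·S+B equals the discounted successor values.

(0,0): Delta=-0.4726 Bond=53.5772
(1,0): Delta=-1.0000 Bond=123.4245
(1,1): Delta=-0.4182 Bond=66.3135
V0=5.3708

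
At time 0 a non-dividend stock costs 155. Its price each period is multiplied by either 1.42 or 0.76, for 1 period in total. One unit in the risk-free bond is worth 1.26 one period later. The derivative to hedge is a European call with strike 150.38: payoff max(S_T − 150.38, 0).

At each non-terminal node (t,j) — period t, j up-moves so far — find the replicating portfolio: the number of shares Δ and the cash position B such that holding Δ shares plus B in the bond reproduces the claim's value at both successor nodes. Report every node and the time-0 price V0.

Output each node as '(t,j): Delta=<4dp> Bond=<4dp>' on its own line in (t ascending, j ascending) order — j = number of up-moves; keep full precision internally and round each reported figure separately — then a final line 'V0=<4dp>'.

Under the risk-neutral measure, an up-move has probability p* = (R−d)/(u−d) = 0.7576 and values discount at R = 1.26.
Terminal values V(1,·): V(1,0)=0.0000, V(1,1)=69.7200
Node (0,0) S=155.0000: V=(p*·69.7200+(1−p*)·0.0000)/1.26=41.9192; Δ=(69.7200−0.0000)/(220.1000−117.8000)=0.6815; B=V−Δ·S=-63.7172
Each (Δ,B) replicates both successor values, so the strategy is self-financing and V0 is arbitrage-free.

(0,0): Delta=0.6815 Bond=-63.7172
V0=41.9192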